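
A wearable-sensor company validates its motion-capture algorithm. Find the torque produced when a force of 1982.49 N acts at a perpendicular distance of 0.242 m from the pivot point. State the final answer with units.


tau = F * d
tau = 1982.49 * 0.242
tau = 479.7626 N*m

479.7626 N*m


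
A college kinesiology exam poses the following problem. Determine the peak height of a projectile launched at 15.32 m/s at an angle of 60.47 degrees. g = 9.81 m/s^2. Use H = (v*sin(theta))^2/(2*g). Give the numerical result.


H = (v*sin(theta))^2 / (2*g)
vy = v*sin(theta) = 15.32 * sin(60.47 deg) = 13.3299 m/s
H = vy^2 / (2*g) = 177.6862 / (2*9.81)
H = 177.6862 / 19.62 = 9.0564 m

9.0564 m


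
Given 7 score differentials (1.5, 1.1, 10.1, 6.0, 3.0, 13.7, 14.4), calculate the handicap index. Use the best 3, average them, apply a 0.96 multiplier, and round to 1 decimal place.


All differentials: 1.5, 1.1, 10.1, 6.0, 3.0, 13.7, 14.4
Sorted: 1.1, 1.5, 3.0, 6.0, 10.1, 13.7, 14.4
Best 3: 1.1, 1.5, 3.0
Average of best = 5.6 / 3 = 1.8667
Raw index = 1.8667 * 0.96 = 1.792
Handicap index = round(1.792, 1) = 1.8

1.8


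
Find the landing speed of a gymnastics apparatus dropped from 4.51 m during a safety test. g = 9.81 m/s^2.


v = sqrt(2 * g * h)
v = sqrt(2 * 9.81 * 4.51)
v = sqrt(88.4862) = 9.4067 m/s

9.4067 m/s


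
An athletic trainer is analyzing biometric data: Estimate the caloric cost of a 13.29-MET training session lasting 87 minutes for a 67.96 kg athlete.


kcal = MET * mass * time_hr
Convert time: 87 min = 1.45 hr
kcal = 13.29 * 67.96 * 1.45
kcal = 1309.6232 kcal

1309.6232 kcal


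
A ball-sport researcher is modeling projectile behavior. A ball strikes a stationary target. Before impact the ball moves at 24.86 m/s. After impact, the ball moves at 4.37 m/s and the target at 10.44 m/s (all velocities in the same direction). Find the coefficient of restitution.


e = (v2_after - v1_after) / (v1_before - v2_before)
Numerator = 10.44 - 4.37 = 6.07
Denominator = 24.86 - 0 = 24.86
e = 6.07 / 24.86 = 0.2442

0.2442


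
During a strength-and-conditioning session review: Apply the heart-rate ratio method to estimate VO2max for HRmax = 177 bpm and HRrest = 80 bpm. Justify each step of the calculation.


VO2max = 15.3 * HRmax / HRrest
VO2max = 15.3 * 177 / 80
VO2max = 2708.1 / 80 = 33.8513 mL/kg/min

33.8513 mL/kg/min


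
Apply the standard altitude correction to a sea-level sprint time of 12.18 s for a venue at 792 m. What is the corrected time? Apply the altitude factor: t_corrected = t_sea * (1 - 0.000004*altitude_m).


Correction factor = 1 - 0.000004 * 792 = 0.996832
t_corrected = t_sea * factor = 12.18 * 0.996832
t_corrected = 12.1414 s

12.1414 s


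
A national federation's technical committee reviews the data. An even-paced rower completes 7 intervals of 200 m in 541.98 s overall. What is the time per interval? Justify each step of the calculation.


Split time = total_time / n_laps = 541.98 / 7
Split time = 77.4257 s per lap

77.4257 s


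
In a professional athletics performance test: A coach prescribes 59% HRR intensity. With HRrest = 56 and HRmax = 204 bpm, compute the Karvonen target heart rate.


Target = HRrest + pct*(HRmax - HRrest)
Heart rate reserve = HRmax - HRrest = 204 - 56 = 148 bpm
Fraction = 59% = 0.59
Target = 56 + 0.59 * 148
Target = 56 + 87.32 = 143.32 bpm

143.32 bpm


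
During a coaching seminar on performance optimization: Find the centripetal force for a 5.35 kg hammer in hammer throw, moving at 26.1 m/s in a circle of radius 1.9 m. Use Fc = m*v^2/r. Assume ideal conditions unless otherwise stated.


Fc = m * v^2 / r
v^2 = 26.1^2 = 681.21
Fc = 5.35 * 681.21 / 1.9
Fc = 3644.4735 / 1.9 = 1918.1439 N

1918.1439 N


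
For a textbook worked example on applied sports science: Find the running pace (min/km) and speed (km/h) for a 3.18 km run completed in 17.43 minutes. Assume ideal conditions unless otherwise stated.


Pace = time / distance = 17.43 min / 3.18 km = 5.4811 min/km
Speed = distance / time_in_hours = 3.18 / 0.2905 hr
Speed = 10.9466 km/h

5.4811 min/km, 10.9466 km/h


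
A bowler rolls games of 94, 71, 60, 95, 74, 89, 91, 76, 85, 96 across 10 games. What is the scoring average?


Average = sum / n
Sum = 831
Average = 831 / 10 = 83.1

83.1


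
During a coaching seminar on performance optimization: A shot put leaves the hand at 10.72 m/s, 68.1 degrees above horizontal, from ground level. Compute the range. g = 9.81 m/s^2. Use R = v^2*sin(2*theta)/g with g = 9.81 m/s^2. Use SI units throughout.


R = v^2 * sin(2*theta) / g
Convert angle to radians: theta = 68.1 deg = 1.1886 rad
sin(2*theta) = sin(2.3771) = 0.6921
R = 10.72^2 * 0.6921 / 9.81
R = 114.9184 * 0.6921 / 9.81 = 8.1081 m

8.1081 m


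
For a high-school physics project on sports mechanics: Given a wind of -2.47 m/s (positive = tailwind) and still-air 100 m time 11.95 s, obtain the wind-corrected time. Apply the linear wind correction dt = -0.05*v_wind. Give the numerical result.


dt = -0.05 * v_wind = -0.05 * -2.47 = 0.1235 s
t_corrected = t_still + dt = 11.95 + (0.1235)
t_corrected = 12.0735 s

12.0735 s


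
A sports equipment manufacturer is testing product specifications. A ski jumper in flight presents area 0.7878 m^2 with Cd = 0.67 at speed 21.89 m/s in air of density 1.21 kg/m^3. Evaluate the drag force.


Fd = 0.5 * Cd * rho * A * v^2
Fd = 0.5 * 0.67 * 1.21 * 0.7878 * 21.89^2
v^2 = 479.1721
Fd = 0.5 * 0.67 * 1.21 * 0.7878 * 479.1721 = 153.0163 N

153.0163 N


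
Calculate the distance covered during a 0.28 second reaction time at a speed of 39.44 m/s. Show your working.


d = v * t
d = 39.44 * 0.28
d = 11.0432 m

11.0432 m


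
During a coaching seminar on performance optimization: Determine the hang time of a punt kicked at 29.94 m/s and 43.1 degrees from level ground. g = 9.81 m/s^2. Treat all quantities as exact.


T = 2*v*sin(theta)/g
sin(theta) = sin(43.1 deg) = 0.6833
T = 2*29.94*0.6833 / 9.81
T = 40.9144 / 9.81 = 4.1707 s

4.1707 s


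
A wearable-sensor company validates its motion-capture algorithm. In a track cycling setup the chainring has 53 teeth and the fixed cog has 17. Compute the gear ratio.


GR = front_teeth / rear_teeth
GR = 53 / 17
GR = 3.1176

3.1176


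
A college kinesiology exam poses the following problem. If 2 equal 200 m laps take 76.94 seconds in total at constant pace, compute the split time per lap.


Split time = total_time / n_laps = 76.94 / 2
Split time = 38.47 s per lap

38.47 s


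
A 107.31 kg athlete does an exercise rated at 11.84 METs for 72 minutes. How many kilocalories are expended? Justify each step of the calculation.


kcal = MET * mass * time_hr
Convert time: 72 min = 1.2 hr
kcal = 11.84 * 107.31 * 1.2
kcal = 1524.6605 kcal

1524.6605 kcal


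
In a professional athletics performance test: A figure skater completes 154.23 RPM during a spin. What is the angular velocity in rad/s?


omega = RPM * 2 * pi / 60
omega = 154.23 * 2 * 3.14159 / 60
omega = 969.0557 / 60 = 16.1509 rad/s

16.1509 rad/s


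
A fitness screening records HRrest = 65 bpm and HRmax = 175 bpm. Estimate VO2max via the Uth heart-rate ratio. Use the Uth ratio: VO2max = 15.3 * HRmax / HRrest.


VO2max = 15.3 * HRmax / HRrest
VO2max = 15.3 * 175 / 65
VO2max = 2677.5 / 65 = 41.1923 mL/kg/min

41.1923 mL/kg/min


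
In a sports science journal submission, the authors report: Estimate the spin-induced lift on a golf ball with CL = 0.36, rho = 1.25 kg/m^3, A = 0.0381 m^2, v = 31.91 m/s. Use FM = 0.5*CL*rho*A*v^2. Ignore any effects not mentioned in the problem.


FM = 0.5 * CL * rho * A * v^2
FM = 0.5 * 0.36 * 1.25 * 0.0381 * 31.91^2
v^2 = 1018.2481
FM = 0.5 * 0.36 * 1.25 * 0.0381 * 1018.2481 = 8.7289 N

8.7289 N


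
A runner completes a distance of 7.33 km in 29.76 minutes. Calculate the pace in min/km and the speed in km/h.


Pace = time / distance = 29.76 min / 7.33 km = 4.06 min/km
Speed = distance / time_in_hours = 7.33 / 0.496 hr
Speed = 14.7782 km/h

4.06 min/km, 14.7782 km/h


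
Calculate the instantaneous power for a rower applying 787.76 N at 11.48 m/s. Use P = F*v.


P = F * v
P = 787.76 * 11.48
P = 9043.4848 W

9043.4848 W


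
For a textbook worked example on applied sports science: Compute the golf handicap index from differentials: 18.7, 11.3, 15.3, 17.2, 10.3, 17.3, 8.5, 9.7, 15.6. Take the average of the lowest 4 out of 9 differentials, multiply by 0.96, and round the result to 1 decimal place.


All differentials: 18.7, 11.3, 15.3, 17.2, 10.3, 17.3, 8.5, 9.7, 15.6
Sorted: 8.5, 9.7, 10.3, 11.3, 15.3, 15.6, 17.2, 17.3, 18.7
Best 4: 8.5, 9.7, 10.3, 11.3
Average of best = 39.8 / 4 = 9.95
Raw index = 9.95 * 0.96 = 9.552
Handicap index = round(9.552, 1) = 9.6

9.6


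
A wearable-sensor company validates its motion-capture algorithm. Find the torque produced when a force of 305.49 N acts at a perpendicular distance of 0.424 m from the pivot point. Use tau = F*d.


tau = F * d
tau = 305.49 * 0.424
tau = 129.5278 N*m

129.5278 N*m


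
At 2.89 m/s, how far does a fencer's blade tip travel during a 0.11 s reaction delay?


d = v * t
d = 2.89 * 0.11
d = 0.3179 m

0.3179 m


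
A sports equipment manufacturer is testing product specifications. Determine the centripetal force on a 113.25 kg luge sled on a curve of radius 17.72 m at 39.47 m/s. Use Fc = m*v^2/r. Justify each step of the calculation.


Fc = m * v^2 / r
v^2 = 39.47^2 = 1557.8809
Fc = 113.25 * 1557.8809 / 17.72
Fc = 176430.0119 / 17.72 = 9956.5469 N

9956.5469 N


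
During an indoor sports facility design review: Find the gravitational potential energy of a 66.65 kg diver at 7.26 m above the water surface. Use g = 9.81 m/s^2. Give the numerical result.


PE = m * g * h
PE = 66.65 * 9.81 * 7.26
PE = 653.8365 * 7.26 = 4746.853 J

4746.853 J


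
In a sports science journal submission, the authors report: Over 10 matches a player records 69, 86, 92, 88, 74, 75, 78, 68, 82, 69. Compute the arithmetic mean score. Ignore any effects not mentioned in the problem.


Average = sum / n
Sum = 781
Average = 781 / 10 = 78.1

78.1


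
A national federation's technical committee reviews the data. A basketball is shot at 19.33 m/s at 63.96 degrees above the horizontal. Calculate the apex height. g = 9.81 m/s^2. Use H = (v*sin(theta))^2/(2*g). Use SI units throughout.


H = (v*sin(theta))^2 / (2*g)
vy = v*sin(theta) = 19.33 * sin(63.96 deg) = 17.3678 m/s
H = vy^2 / (2*g) = 301.6394 / (2*9.81)
H = 301.6394 / 19.62 = 15.3741 m

15.3741 m


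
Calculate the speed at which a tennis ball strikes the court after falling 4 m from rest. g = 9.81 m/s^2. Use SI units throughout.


v = sqrt(2 * g * h)
v = sqrt(2 * 9.81 * 4)
v = sqrt(78.48) = 8.8589 m/s

8.8589 m/s


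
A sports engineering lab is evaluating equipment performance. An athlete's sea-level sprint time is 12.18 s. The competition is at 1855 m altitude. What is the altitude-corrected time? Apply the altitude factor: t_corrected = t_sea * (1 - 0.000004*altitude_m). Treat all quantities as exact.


Correction factor = 1 - 0.000004 * 1855 = 0.99258
t_corrected = t_sea * factor = 12.18 * 0.99258
t_corrected = 12.0896 s

12.0896 s


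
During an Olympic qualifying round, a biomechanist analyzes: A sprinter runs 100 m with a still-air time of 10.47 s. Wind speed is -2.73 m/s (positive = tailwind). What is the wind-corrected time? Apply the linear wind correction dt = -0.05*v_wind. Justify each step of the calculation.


dt = -0.05 * v_wind = -0.05 * -2.73 = 0.1365 s
t_corrected = t_still + dt = 10.47 + (0.1365)
t_corrected = 10.6065 s

10.6065 s


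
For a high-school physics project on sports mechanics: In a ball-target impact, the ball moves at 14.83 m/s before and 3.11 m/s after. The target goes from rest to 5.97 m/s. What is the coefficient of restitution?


e = (v2_after - v1_after) / (v1_before - v2_before)
Numerator = 5.97 - 3.11 = 2.86
Denominator = 14.83 - 0 = 14.83
e = 2.86 / 14.83 = 0.1929

0.1929


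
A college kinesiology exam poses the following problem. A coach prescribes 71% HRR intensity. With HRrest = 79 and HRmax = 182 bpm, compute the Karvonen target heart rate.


Target = HRrest + pct*(HRmax - HRrest)
Heart rate reserve = HRmax - HRrest = 182 - 79 = 103 bpm
Fraction = 71% = 0.71
Target = 79 + 0.71 * 103
Target = 79 + 73.13 = 152.13 bpm

152.13 bpm


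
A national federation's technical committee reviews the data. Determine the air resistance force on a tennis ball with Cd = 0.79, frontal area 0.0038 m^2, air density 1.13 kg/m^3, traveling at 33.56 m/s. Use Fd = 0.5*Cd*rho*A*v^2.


Fd = 0.5 * Cd * rho * A * v^2
Fd = 0.5 * 0.79 * 1.13 * 0.0038 * 33.56^2
v^2 = 1126.2736
Fd = 0.5 * 0.79 * 1.13 * 0.0038 * 1126.2736 = 1.9103 N

1.9103 N


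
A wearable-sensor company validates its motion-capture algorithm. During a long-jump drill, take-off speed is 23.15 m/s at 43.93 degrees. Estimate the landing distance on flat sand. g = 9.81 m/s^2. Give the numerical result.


R = v^2 * sin(2*theta) / g
Convert angle to radians: theta = 43.93 deg = 0.7667 rad
sin(2*theta) = sin(1.5334) = 0.9993
R = 23.15^2 * 0.9993 / 9.81
R = 535.9225 * 0.9993 / 9.81 = 54.5921 m

54.5921 m


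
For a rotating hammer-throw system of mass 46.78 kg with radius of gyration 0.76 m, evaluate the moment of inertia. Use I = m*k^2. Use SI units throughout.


I = m * k^2
I = 46.78 * 0.76^2
I = 46.78 * 0.5776 = 27.0201 kg*m^2

27.0201 kg*m^2


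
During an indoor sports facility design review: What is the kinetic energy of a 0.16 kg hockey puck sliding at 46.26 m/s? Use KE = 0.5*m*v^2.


KE = 0.5 * m * v^2
KE = 0.5 * 0.16 * 46.26^2
KE = 0.5 * 0.16 * 2139.9876 = 171.199 J

171.199 J


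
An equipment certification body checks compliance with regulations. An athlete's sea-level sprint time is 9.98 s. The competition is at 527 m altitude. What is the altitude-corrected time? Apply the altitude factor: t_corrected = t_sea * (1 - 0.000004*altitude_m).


Correction factor = 1 - 0.000004 * 527 = 0.997892
t_corrected = t_sea * factor = 9.98 * 0.997892
t_corrected = 9.959 s

9.959 s


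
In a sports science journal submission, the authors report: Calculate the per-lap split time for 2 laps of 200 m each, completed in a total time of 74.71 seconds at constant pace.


Split time = total_time / n_laps = 74.71 / 2
Split time = 37.355 s per lap

37.355 s


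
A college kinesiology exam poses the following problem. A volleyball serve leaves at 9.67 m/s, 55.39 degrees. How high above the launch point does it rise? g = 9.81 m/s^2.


H = (v*sin(theta))^2 / (2*g)
vy = v*sin(theta) = 9.67 * sin(55.39 deg) = 7.9588 m/s
H = vy^2 / (2*g) = 63.342 / (2*9.81)
H = 63.342 / 19.62 = 3.2284 m

3.2284 m


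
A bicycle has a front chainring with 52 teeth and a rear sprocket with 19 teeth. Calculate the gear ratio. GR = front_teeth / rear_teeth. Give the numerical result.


GR = front_teeth / rear_teeth
GR = 52 / 19
GR = 2.7368

2.7368


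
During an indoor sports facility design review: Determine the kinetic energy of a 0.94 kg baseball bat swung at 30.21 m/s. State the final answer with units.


KE = 0.5 * m * v^2
KE = 0.5 * 0.94 * 30.21^2
KE = 0.5 * 0.94 * 912.6441 = 428.9427 J

428.9427 J


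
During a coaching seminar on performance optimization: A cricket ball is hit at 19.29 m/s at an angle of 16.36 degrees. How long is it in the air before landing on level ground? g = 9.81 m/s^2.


T = 2*v*sin(theta)/g
sin(theta) = sin(16.36 deg) = 0.2817
T = 2*19.29*0.2817 / 9.81
T = 10.8669 / 9.81 = 1.1077 s

1.1077 s


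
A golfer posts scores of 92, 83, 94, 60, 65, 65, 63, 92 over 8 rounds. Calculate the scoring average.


Average = sum / n
Sum = 614
Average = 614 / 8 = 76.75

76.75


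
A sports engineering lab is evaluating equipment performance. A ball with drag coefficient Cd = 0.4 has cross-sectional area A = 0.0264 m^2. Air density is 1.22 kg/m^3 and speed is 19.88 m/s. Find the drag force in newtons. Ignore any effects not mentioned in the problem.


Fd = 0.5 * Cd * rho * A * v^2
Fd = 0.5 * 0.4 * 1.22 * 0.0264 * 19.88^2
v^2 = 395.2144
Fd = 0.5 * 0.4 * 1.22 * 0.0264 * 395.2144 = 2.5458 N

2.5458 N


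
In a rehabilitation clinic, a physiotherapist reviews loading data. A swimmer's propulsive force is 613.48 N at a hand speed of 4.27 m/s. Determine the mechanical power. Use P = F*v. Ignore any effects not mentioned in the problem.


P = F * v
P = 613.48 * 4.27
P = 2619.5596 W

2619.5596 W


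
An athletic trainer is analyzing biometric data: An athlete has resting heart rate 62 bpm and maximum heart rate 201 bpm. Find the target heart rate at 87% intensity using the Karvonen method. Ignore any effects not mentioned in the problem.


Target = HRrest + pct*(HRmax - HRrest)
Heart rate reserve = HRmax - HRrest = 201 - 62 = 139 bpm
Fraction = 87% = 0.87
Target = 62 + 0.87 * 139
Target = 62 + 120.93 = 182.93 bpm

182.93 bpm


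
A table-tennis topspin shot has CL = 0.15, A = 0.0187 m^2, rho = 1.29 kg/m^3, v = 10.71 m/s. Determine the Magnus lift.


FM = 0.5 * CL * rho * A * v^2
FM = 0.5 * 0.15 * 1.29 * 0.0187 * 10.71^2
v^2 = 114.7041
FM = 0.5 * 0.15 * 1.29 * 0.0187 * 114.7041 = 0.2075 N

0.2075 N


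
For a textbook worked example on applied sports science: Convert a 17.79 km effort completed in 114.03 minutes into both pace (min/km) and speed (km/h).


Pace = time / distance = 114.03 min / 17.79 km = 6.4098 min/km
Speed = distance / time_in_hours = 17.79 / 1.9005 hr
Speed = 9.3607 km/h

6.4098 min/km, 9.3607 km/h


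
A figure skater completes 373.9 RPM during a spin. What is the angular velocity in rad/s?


omega = RPM * 2 * pi / 60
omega = 373.9 * 2 * 3.14159 / 60
omega = 2349.283 / 60 = 39.1547 rad/s

39.1547 rad/s


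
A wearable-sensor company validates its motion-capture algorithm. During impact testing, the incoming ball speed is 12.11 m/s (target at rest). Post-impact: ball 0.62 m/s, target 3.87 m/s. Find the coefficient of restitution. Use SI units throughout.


e = (v2_after - v1_after) / (v1_before - v2_before)
Numerator = 3.87 - 0.62 = 3.25
Denominator = 12.11 - 0 = 12.11
e = 3.25 / 12.11 = 0.2684

0.2684


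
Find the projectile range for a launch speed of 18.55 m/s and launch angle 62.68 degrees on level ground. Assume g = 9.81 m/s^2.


R = v^2 * sin(2*theta) / g
Convert angle to radians: theta = 62.68 deg = 1.094 rad
sin(2*theta) = sin(2.1879) = 0.8155
R = 18.55^2 * 0.8155 / 9.81
R = 344.1025 * 0.8155 / 9.81 = 28.6062 m

28.6062 m


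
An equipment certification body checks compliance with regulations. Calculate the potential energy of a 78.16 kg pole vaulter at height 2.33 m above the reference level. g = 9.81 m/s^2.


PE = m * g * h
PE = 78.16 * 9.81 * 2.33
PE = 766.7496 * 2.33 = 1786.5266 J

1786.5266 J


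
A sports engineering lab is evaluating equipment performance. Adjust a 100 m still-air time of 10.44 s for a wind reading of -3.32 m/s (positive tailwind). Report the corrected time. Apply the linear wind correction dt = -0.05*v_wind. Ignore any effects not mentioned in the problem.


dt = -0.05 * v_wind = -0.05 * -3.32 = 0.166 s
t_corrected = t_still + dt = 10.44 + (0.166)
t_corrected = 10.606 s

10.606 s


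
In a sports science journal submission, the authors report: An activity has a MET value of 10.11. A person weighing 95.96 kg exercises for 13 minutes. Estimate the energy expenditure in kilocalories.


kcal = MET * mass * time_hr
Convert time: 13 min = 0.2167 hr
kcal = 10.11 * 95.96 * 0.2167
kcal = 210.2004 kcal

210.2004 kcal


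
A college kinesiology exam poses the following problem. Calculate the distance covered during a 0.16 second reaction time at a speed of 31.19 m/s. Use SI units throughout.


d = v * t
d = 31.19 * 0.16
d = 4.9904 m

4.9904 m


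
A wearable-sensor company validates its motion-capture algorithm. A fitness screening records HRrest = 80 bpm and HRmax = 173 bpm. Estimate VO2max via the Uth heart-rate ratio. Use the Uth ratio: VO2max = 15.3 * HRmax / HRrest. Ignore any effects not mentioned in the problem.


VO2max = 15.3 * HRmax / HRrest
VO2max = 15.3 * 173 / 80
VO2max = 2646.9 / 80 = 33.0862 mL/kg/min

33.0862 mL/kg/min


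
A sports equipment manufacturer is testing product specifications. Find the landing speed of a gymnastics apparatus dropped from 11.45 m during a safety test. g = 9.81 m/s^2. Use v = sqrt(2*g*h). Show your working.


v = sqrt(2 * g * h)
v = sqrt(2 * 9.81 * 11.45)
v = sqrt(224.649) = 14.9883 m/s

14.9883 m/s


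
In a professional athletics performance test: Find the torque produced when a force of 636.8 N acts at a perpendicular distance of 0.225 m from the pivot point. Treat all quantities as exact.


tau = F * d
tau = 636.8 * 0.225
tau = 143.28 N*m

143.28 N*m


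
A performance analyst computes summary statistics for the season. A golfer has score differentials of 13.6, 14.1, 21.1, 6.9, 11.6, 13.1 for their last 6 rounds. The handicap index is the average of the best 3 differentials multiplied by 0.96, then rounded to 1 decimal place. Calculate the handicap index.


All differentials: 13.6, 14.1, 21.1, 6.9, 11.6, 13.1
Sorted: 6.9, 11.6, 13.1, 13.6, 14.1, 21.1
Best 3: 6.9, 11.6, 13.1
Average of best = 31.6 / 3 = 10.5333
Raw index = 10.5333 * 0.96 = 10.112
Handicap index = round(10.112, 1) = 10.1

10.1


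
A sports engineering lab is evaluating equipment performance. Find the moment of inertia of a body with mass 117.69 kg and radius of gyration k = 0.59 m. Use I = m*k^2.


I = m * k^2
I = 117.69 * 0.59^2
I = 117.69 * 0.3481 = 40.9679 kg*m^2

40.9679 kg*m^2


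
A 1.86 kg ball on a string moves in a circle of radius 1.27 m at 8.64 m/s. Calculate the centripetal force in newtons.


Fc = m * v^2 / r
v^2 = 8.64^2 = 74.6496
Fc = 1.86 * 74.6496 / 1.27
Fc = 138.8483 / 1.27 = 109.3293 N

109.3293 N


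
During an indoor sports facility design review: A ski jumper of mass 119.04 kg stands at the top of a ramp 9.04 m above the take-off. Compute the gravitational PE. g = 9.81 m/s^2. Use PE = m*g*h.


PE = m * g * h
PE = 119.04 * 9.81 * 9.04
PE = 1167.7824 * 9.04 = 10556.7529 J

10556.7529 J


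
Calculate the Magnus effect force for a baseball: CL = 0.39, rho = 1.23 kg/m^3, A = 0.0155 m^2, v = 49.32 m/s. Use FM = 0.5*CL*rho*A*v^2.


FM = 0.5 * CL * rho * A * v^2
FM = 0.5 * 0.39 * 1.23 * 0.0155 * 49.32^2
v^2 = 2432.4624
FM = 0.5 * 0.39 * 1.23 * 0.0155 * 2432.4624 = 9.0431 N

9.0431 N


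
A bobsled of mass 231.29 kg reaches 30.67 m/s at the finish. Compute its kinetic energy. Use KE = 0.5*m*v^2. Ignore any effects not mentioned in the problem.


KE = 0.5 * m * v^2
KE = 0.5 * 231.29 * 30.67^2
KE = 0.5 * 231.29 * 940.6489 = 108781.342 J

108781.342 J


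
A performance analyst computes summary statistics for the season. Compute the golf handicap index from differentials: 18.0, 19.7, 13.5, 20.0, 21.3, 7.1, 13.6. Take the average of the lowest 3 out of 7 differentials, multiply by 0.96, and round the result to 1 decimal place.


All differentials: 18.0, 19.7, 13.5, 20.0, 21.3, 7.1, 13.6
Sorted: 7.1, 13.5, 13.6, 18.0, 19.7, 20.0, 21.3
Best 3: 7.1, 13.5, 13.6
Average of best = 34.2 / 3 = 11.4
Raw index = 11.4 * 0.96 = 10.944
Handicap index = round(10.944, 1) = 10.9

10.9


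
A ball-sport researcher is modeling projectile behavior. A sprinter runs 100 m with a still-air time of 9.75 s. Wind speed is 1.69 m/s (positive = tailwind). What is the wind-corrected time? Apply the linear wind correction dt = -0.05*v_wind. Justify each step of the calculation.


dt = -0.05 * v_wind = -0.05 * 1.69 = -0.0845 s
t_corrected = t_still + dt = 9.75 + (-0.0845)
t_corrected = 9.6655 s

9.6655 s


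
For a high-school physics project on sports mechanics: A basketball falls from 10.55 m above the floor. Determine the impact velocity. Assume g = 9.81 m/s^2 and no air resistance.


v = sqrt(2 * g * h)
v = sqrt(2 * 9.81 * 10.55)
v = sqrt(206.991) = 14.3872 m/s

14.3872 m/s


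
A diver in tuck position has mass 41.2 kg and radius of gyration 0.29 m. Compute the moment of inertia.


I = m * k^2
I = 41.2 * 0.29^2
I = 41.2 * 0.0841 = 3.4649 kg*m^2

3.4649 kg*m^2


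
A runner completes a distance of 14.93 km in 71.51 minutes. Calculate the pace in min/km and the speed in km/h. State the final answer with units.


Pace = time / distance = 71.51 min / 14.93 km = 4.7897 min/km
Speed = distance / time_in_hours = 14.93 / 1.1918 hr
Speed = 12.5269 km/h

4.7897 min/km, 12.5269 km/h


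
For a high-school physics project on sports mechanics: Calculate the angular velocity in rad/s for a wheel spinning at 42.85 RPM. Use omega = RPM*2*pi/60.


omega = RPM * 2 * pi / 60
omega = 42.85 * 2 * 3.14159 / 60
omega = 269.2345 / 60 = 4.4872 rad/s

4.4872 rad/s


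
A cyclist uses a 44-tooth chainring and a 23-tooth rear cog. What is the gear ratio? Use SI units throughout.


GR = front_teeth / rear_teeth
GR = 44 / 23
GR = 1.913

1.913


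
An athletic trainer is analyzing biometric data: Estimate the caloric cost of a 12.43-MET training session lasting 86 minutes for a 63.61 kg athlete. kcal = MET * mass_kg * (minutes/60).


kcal = MET * mass * time_hr
Convert time: 86 min = 1.4333 hr
kcal = 12.43 * 63.61 * 1.4333
kcal = 1133.297 kcal

1133.297 kcal


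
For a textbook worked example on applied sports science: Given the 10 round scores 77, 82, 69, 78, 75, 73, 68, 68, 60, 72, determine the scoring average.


Average = sum / n
Sum = 722
Average = 722 / 10 = 72.2

72.2


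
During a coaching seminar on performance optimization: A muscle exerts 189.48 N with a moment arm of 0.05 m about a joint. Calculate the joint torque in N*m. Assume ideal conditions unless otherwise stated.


tau = F * d
tau = 189.48 * 0.05
tau = 9.474 N*m

9.474 N*m


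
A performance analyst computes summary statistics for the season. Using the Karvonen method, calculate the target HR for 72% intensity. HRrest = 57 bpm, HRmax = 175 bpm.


Target = HRrest + pct*(HRmax - HRrest)
Heart rate reserve = HRmax - HRrest = 175 - 57 = 118 bpm
Fraction = 72% = 0.72
Target = 57 + 0.72 * 118
Target = 57 + 84.96 = 141.96 bpm

141.96 bpm


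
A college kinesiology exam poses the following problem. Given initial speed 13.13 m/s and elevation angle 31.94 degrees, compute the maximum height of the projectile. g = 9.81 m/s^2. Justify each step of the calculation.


H = (v*sin(theta))^2 / (2*g)
vy = v*sin(theta) = 13.13 * sin(31.94 deg) = 6.9462 m/s
H = vy^2 / (2*g) = 48.2494 / (2*9.81)
H = 48.2494 / 19.62 = 2.4592 m

2.4592 m


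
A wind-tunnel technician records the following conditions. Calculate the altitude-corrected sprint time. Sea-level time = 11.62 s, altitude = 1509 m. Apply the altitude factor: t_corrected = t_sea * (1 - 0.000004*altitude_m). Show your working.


Correction factor = 1 - 0.000004 * 1509 = 0.993964
t_corrected = t_sea * factor = 11.62 * 0.993964
t_corrected = 11.5499 s

11.5499 s


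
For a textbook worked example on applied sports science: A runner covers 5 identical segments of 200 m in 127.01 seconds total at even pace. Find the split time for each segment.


Split time = total_time / n_laps = 127.01 / 5
Split time = 25.402 s per lap

25.402 s


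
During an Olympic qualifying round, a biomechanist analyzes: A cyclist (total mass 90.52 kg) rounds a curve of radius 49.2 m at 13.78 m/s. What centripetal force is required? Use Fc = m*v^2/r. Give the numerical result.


Fc = m * v^2 / r
v^2 = 13.78^2 = 189.8884
Fc = 90.52 * 189.8884 / 49.2
Fc = 17188.698 / 49.2 = 349.3638 N

349.3638 N


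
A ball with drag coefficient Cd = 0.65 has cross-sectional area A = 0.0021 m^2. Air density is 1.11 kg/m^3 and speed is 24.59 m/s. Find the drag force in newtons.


Fd = 0.5 * Cd * rho * A * v^2
Fd = 0.5 * 0.65 * 1.11 * 0.0021 * 24.59^2
v^2 = 604.6681
Fd = 0.5 * 0.65 * 1.11 * 0.0021 * 604.6681 = 0.4581 N

0.4581 N


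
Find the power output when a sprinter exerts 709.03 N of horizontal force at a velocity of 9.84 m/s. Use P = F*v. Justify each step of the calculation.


P = F * v
P = 709.03 * 9.84
P = 6976.8552 W

6976.8552 W


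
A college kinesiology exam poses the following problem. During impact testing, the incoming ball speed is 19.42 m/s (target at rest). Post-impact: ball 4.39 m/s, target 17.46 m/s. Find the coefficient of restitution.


e = (v2_after - v1_after) / (v1_before - v2_before)
Numerator = 17.46 - 4.39 = 13.07
Denominator = 19.42 - 0 = 19.42
e = 13.07 / 19.42 = 0.673

0.673


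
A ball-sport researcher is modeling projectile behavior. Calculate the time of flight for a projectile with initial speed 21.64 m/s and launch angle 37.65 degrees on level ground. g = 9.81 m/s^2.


T = 2*v*sin(theta)/g
sin(theta) = sin(37.65 deg) = 0.6108
T = 2*21.64*0.6108 / 9.81
T = 26.437 / 9.81 = 2.6949 s

2.6949 s


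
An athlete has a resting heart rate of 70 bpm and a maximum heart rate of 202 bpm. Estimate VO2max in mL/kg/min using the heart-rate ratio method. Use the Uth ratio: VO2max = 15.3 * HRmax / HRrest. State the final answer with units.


VO2max = 15.3 * HRmax / HRrest
VO2max = 15.3 * 202 / 70
VO2max = 3090.6 / 70 = 44.1514 mL/kg/min

44.1514 mL/kg/min


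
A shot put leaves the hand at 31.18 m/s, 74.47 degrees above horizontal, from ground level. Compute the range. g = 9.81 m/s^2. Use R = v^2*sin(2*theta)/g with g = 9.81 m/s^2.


R = v^2 * sin(2*theta) / g
Convert angle to radians: theta = 74.47 deg = 1.2997 rad
sin(2*theta) = sin(2.5995) = 0.5159
R = 31.18^2 * 0.5159 / 9.81
R = 972.1924 * 0.5159 / 9.81 = 51.1303 m

51.1303 m


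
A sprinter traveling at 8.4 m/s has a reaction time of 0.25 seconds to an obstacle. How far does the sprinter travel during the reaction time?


d = v * t
d = 8.4 * 0.25
d = 2.1 m

2.1 m


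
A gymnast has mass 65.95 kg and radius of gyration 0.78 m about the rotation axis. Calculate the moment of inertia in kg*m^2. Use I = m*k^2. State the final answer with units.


I = m * k^2
I = 65.95 * 0.78^2
I = 65.95 * 0.6084 = 40.124 kg*m^2

40.124 kg*m^2


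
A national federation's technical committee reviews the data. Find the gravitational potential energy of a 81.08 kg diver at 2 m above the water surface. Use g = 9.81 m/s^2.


PE = m * g * h
PE = 81.08 * 9.81 * 2
PE = 795.3948 * 2 = 1590.7896 J

1590.7896 J


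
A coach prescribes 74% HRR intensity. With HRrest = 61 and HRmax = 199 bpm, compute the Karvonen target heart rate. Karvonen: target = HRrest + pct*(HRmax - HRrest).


Target = HRrest + pct*(HRmax - HRrest)
Heart rate reserve = HRmax - HRrest = 199 - 61 = 138 bpm
Fraction = 74% = 0.74
Target = 61 + 0.74 * 138
Target = 61 + 102.12 = 163.12 bpm

163.12 bpm


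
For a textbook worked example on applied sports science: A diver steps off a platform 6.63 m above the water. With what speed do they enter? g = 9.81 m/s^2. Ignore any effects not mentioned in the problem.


v = sqrt(2 * g * h)
v = sqrt(2 * 9.81 * 6.63)
v = sqrt(130.0806) = 11.4053 m/s

11.4053 m/s


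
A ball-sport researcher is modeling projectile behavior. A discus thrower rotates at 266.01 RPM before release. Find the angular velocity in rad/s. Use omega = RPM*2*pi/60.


omega = RPM * 2 * pi / 60
omega = 266.01 * 2 * 3.14159 / 60
omega = 1671.3901 / 60 = 27.8565 rad/s

27.8565 rad/s


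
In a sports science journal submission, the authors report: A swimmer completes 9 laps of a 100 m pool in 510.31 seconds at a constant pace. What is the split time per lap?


Split time = total_time / n_laps = 510.31 / 9
Split time = 56.7011 s per lap

56.7011 s


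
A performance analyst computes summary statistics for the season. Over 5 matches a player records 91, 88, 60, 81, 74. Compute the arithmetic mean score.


Average = sum / n
Sum = 394
Average = 394 / 5 = 78.8

78.8


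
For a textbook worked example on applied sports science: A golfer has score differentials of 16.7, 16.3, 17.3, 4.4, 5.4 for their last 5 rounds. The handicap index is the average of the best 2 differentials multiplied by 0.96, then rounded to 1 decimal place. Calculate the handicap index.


All differentials: 16.7, 16.3, 17.3, 4.4, 5.4
Sorted: 4.4, 5.4, 16.3, 16.7, 17.3
Best 2: 4.4, 5.4
Average of best = 9.8 / 2 = 4.9
Raw index = 4.9 * 0.96 = 4.704
Handicap index = round(4.704, 1) = 4.7

4.7


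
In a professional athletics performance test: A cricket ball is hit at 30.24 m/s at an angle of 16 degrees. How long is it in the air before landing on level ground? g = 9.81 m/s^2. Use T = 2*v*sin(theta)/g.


T = 2*v*sin(theta)/g
sin(theta) = sin(16 deg) = 0.2756
T = 2*30.24*0.2756 / 9.81
T = 16.6705 / 9.81 = 1.6993 s

1.6993 s


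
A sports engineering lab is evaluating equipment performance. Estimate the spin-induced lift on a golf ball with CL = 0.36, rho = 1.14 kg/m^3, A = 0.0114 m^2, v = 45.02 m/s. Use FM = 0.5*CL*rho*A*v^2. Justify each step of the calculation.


FM = 0.5 * CL * rho * A * v^2
FM = 0.5 * 0.36 * 1.14 * 0.0114 * 45.02^2
v^2 = 2026.8004
FM = 0.5 * 0.36 * 1.14 * 0.0114 * 2026.8004 = 4.7413 N

4.7413 N


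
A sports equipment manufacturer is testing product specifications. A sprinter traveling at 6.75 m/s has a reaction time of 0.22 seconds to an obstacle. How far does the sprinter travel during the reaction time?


d = v * t
d = 6.75 * 0.22
d = 1.485 m

1.485 m


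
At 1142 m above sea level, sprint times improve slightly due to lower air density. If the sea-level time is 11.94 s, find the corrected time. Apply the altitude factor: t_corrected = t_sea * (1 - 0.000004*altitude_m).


Correction factor = 1 - 0.000004 * 1142 = 0.995432
t_corrected = t_sea * factor = 11.94 * 0.995432
t_corrected = 11.8855 s

11.8855 s


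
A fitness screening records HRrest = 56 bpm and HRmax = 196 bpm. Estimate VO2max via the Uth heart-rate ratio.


VO2max = 15.3 * HRmax / HRrest
VO2max = 15.3 * 196 / 56
VO2max = 2998.8 / 56 = 53.55 mL/kg/min

53.55 mL/kg/min


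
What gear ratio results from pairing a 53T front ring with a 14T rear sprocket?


GR = front_teeth / rear_teeth
GR = 53 / 14
GR = 3.7857

3.7857


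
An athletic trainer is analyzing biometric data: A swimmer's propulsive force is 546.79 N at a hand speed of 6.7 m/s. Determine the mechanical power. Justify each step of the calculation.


P = F * v
P = 546.79 * 6.7
P = 3663.493 W

3663.493 W


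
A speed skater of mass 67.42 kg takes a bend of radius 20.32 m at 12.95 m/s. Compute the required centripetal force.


Fc = m * v^2 / r
v^2 = 12.95^2 = 167.7025
Fc = 67.42 * 167.7025 / 20.32
Fc = 11306.5025 / 20.32 = 556.4224 N

556.4224 N


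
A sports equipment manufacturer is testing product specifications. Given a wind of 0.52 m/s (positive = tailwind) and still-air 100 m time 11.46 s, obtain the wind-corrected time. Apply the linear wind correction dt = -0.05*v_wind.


dt = -0.05 * v_wind = -0.05 * 0.52 = -0.026 s
t_corrected = t_still + dt = 11.46 + (-0.026)
t_corrected = 11.434 s

11.434 s


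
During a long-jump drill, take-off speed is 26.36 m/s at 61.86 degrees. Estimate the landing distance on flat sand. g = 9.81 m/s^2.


R = v^2 * sin(2*theta) / g
Convert angle to radians: theta = 61.86 deg = 1.0797 rad
sin(2*theta) = sin(2.1593) = 0.8318
R = 26.36^2 * 0.8318 / 9.81
R = 694.8496 * 0.8318 / 9.81 = 58.9142 m

58.9142 m


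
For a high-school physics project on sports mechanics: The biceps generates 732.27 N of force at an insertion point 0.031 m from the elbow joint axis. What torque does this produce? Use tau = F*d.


tau = F * d
tau = 732.27 * 0.031
tau = 22.7004 N*m

22.7004 N*m


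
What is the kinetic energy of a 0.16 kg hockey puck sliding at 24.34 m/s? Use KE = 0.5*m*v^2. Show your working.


KE = 0.5 * m * v^2
KE = 0.5 * 0.16 * 24.34^2
KE = 0.5 * 0.16 * 592.4356 = 47.3948 J

47.3948 J


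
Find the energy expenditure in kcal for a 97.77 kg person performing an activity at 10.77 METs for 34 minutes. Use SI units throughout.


kcal = MET * mass * time_hr
Convert time: 34 min = 0.5667 hr
kcal = 10.77 * 97.77 * 0.5667
kcal = 596.6903 kcal

596.6903 kcal


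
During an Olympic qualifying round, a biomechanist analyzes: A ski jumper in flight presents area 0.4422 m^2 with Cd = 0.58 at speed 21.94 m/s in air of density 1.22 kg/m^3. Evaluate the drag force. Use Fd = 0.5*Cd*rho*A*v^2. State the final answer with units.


Fd = 0.5 * Cd * rho * A * v^2
Fd = 0.5 * 0.58 * 1.22 * 0.4422 * 21.94^2
v^2 = 481.3636
Fd = 0.5 * 0.58 * 1.22 * 0.4422 * 481.3636 = 75.3095 N

75.3095 N


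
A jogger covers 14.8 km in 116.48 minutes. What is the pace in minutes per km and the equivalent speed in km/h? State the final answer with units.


Pace = time / distance = 116.48 min / 14.8 km = 7.8703 min/km
Speed = distance / time_in_hours = 14.8 / 1.9413 hr
Speed = 7.6236 km/h

7.8703 min/km, 7.6236 km/h


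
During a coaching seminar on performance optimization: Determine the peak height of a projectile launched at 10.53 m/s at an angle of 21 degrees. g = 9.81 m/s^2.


H = (v*sin(theta))^2 / (2*g)
vy = v*sin(theta) = 10.53 * sin(21 deg) = 3.7736 m/s
H = vy^2 / (2*g) = 14.2402 / (2*9.81)
H = 14.2402 / 19.62 = 0.7258 m

0.7258 m


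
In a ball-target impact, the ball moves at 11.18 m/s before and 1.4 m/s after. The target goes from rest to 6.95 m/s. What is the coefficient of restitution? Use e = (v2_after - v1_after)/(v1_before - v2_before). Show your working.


e = (v2_after - v1_after) / (v1_before - v2_before)
Numerator = 6.95 - 1.4 = 5.55
Denominator = 11.18 - 0 = 11.18
e = 5.55 / 11.18 = 0.4964

0.4964


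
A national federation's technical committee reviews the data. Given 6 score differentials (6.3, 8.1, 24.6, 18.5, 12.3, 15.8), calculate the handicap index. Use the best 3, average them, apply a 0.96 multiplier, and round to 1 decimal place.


All differentials: 6.3, 8.1, 24.6, 18.5, 12.3, 15.8
Sorted: 6.3, 8.1, 12.3, 15.8, 18.5, 24.6
Best 3: 6.3, 8.1, 12.3
Average of best = 26.7 / 3 = 8.9
Raw index = 8.9 * 0.96 = 8.544
Handicap index = round(8.544, 1) = 8.5

8.5


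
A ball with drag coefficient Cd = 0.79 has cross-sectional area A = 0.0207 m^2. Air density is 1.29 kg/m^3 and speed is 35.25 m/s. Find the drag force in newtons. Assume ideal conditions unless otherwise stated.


Fd = 0.5 * Cd * rho * A * v^2
Fd = 0.5 * 0.79 * 1.29 * 0.0207 * 35.25^2
v^2 = 1242.5625
Fd = 0.5 * 0.79 * 1.29 * 0.0207 * 1242.5625 = 13.1062 N

13.1062 N


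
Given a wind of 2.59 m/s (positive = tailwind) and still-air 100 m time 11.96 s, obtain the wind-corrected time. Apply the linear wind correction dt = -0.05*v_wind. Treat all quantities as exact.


dt = -0.05 * v_wind = -0.05 * 2.59 = -0.1295 s
t_corrected = t_still + dt = 11.96 + (-0.1295)
t_corrected = 11.8305 s

11.8305 s


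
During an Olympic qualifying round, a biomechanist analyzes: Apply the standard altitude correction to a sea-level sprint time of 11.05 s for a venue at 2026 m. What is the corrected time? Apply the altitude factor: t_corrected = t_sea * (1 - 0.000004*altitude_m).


Correction factor = 1 - 0.000004 * 2026 = 0.991896
t_corrected = t_sea * factor = 11.05 * 0.991896
t_corrected = 10.9605 s

10.9605 s


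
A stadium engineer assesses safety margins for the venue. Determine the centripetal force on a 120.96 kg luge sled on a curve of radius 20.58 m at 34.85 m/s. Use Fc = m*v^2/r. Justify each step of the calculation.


Fc = m * v^2 / r
v^2 = 34.85^2 = 1214.5225
Fc = 120.96 * 1214.5225 / 20.58
Fc = 146908.6416 / 20.58 = 7138.418 N

7138.418 N


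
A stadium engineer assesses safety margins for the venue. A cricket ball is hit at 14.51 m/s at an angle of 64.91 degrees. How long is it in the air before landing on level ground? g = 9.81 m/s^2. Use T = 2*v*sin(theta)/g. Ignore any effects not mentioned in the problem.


T = 2*v*sin(theta)/g
sin(theta) = sin(64.91 deg) = 0.9056
T = 2*14.51*0.9056 / 9.81
T = 26.2818 / 9.81 = 2.6791 s

2.6791 s


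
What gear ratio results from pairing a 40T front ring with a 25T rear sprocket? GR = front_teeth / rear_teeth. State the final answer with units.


GR = front_teeth / rear_teeth
GR = 40 / 25
GR = 1.6

1.6
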